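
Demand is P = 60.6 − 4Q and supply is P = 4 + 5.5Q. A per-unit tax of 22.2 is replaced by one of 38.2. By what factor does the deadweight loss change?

Competitive equilibrium: 60.6 − 4Q = 4 + 5.5Q → Q* = 5.9579, P* = 36.7684.
For a per-unit tax t: ΔQ = t/9.5, so DWL = ½·t·(t/9.5) = t²/19.
At t = 22.2: DWL = 25.939. At t = 38.2: DWL = 76.802.
Ratio = (38.2/22.2)² = 2.961.

2.961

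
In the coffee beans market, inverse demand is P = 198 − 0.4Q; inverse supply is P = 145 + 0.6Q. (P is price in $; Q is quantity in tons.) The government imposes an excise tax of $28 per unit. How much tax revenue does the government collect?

$700

Competitive equilibrium: 198 − 0.4Q = 145 + 0.6Q → Q* = 53, P* = 176.8.
With the tax, the buyer price exceeds the seller price by 28: (198 − 0.4Q) − (145 + 0.6Q) = 28 → Q' = 25.
Tax revenue = 28 × 25 = $700.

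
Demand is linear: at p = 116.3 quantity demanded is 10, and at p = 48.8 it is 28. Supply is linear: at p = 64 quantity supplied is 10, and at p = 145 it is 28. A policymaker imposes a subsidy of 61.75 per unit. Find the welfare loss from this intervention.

231.09

Demand slope = (48.8 − 116.3)/(28 − 10) = −3.75, so p = 153.8 − 3.75q.
Supply slope = (145 − 64)/(28 − 10) = 4.5, so p = 19 + 4.5q.
Competitive equilibrium: 153.8 − 3.75q = 19 + 4.5q → q* = 16.3394, p* = 92.5273.
The subsidy lowers effective supply by 61.75: p = 4.5q − 42.75.
New quantity: 153.8 − 3.75q = 4.5q − 42.75 → q' = 23.8242.
Overproduction Δq = 23.8242 − 16.3394 = 7.4848; wedge = subsidy = 61.75.
DWL = ½ × 7.4848 × 61.75 = 231.09.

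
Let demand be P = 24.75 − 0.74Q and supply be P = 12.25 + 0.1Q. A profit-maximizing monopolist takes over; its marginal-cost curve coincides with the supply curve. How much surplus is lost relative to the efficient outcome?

Competitive equilibrium: 24.75 − 0.74Q = 12.25 + 0.1Q → Q* = 14.881, P* = 13.7381.
Marginal revenue: MR = 24.75 − 1.48Q. Set MR = MC: 24.75 − 1.48Q = 12.25 + 0.1Q → Q_m = 7.9114.
Price P_m = 24.75 − 0.74·7.9114 = 18.8956; MC(Q_m) = 12.25 + 0.1·7.9114 = 13.0411.
Competitive Q* = 14.881, so ΔQ = 6.9696; wedge = 18.8956 − 13.0411 = 5.8545.
The triangle = ½ × 6.9696 × 5.8545 = 20.40.

20.40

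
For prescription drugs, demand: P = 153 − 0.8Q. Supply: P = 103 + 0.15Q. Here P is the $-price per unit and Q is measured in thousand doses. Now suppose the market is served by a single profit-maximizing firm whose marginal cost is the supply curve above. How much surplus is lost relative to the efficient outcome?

Competitive equilibrium: 153 − 0.8Q = 103 + 0.15Q → Q* = 52.6316, P* = 110.8947.
Marginal revenue: MR = 153 − 1.6Q. Set MR = MC: 153 − 1.6Q = 103 + 0.15Q → Q_m = 28.5714.
Price P_m = 153 − 0.8·28.5714 = 130.1429; MC(Q_m) = 103 + 0.15·28.5714 = 107.2857.
Competitive Q* = 52.6316, so ΔQ = 24.0602; wedge = 130.1429 − 107.2857 = 22.8572.
Deadweight loss = ½ × 24.0602 × 22.8572 = $274.97 thousand.

$274.97 thousand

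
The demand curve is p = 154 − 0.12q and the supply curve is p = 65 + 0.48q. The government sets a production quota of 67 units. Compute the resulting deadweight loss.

1984.53

Competitive equilibrium: 154 − 0.12q = 65 + 0.48q → q* = 148.3333, p* = 136.2.
At q = 67: demand price = 154 − 0.12·67 = 145.96; supply price = 65 + 0.48·67 = 97.16.
Δq = 148.3333 − 67 = 81.3333; wedge = 145.96 − 97.16 = 48.8.
The triangle = ½ × 81.3333 × 48.8 = 1984.53.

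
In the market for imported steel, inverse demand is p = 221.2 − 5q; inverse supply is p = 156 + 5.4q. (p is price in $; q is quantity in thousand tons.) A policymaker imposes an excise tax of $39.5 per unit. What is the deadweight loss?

Competitive equilibrium: 221.2 − 5q = 156 + 5.4q → q* = 6.2692, p* = 189.8538.
With the tax, the buyer price exceeds the seller price by 39.5: (221.2 − 5q) − (156 + 5.4q) = 39.5 → q' = 2.4712.
Δq = 6.2692 − 2.4712 = 3.798; the wedge equals the tax, 39.5.
The triangle = ½ × 3.798 × 39.5 = $75.01 thousand.

$75.01 thousand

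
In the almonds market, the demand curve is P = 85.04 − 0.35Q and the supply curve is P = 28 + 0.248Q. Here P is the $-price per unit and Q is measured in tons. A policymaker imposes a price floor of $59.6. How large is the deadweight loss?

$154.06

Competitive equilibrium: 85.04 − 0.35Q = 28 + 0.248Q → Q* = 95.3846, P* = 51.6554.
At the floor P = 59.6, quantity demanded = (85.04 − 59.6)/0.35 = 72.6857.
Sellers' marginal cost at Q' = 72.6857: 28 + 0.248·72.6857 = 46.0261.
ΔQ = 95.3846 − 72.6857 = 22.6989; wedge = 59.6 − 46.0261 = 13.5739.
DWL = ½ × 22.6989 × 13.5739 = $154.06.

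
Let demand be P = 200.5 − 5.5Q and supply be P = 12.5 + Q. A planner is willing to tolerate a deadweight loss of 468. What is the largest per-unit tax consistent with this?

Competitive equilibrium: 200.5 − 5.5Q = 12.5 + Q → Q* = 28.9231, P* = 41.4231.
A tax t gives ΔQ = t/6.5 and wedge t, so DWL = t²/13.
t²/13 = 468 → t² = 6084 → t = 78.

78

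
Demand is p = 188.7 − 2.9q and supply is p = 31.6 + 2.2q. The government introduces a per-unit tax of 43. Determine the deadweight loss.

Competitive equilibrium: 188.7 − 2.9q = 31.6 + 2.2q → q* = 30.80392, p* = 99.36863.
With the tax, the buyer price exceeds the seller price by 43: (188.7 − 2.9q) − (31.6 + 2.2q) = 43 → q' = 22.37255.
Δq = 30.80392 − 22.37255 = 8.43137; the wedge equals the tax, 43.
Welfare loss = ½ × 8.43137 × 43 = 181.27.

181.27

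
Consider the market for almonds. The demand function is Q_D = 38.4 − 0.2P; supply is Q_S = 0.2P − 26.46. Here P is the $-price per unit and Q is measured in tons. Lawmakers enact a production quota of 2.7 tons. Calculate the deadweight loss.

In inverse form: demand P = 192 − 5Q, supply P = 132.3 + 5Q.
Competitive equilibrium: 192 − 5Q = 132.3 + 5Q → Q* = 5.97, P* = 162.15.
At Q = 2.7: demand price = 192 − 5·2.7 = 178.5; supply price = 132.3 + 5·2.7 = 145.8.
ΔQ = 5.97 − 2.7 = 3.27; wedge = 178.5 − 145.8 = 32.7.
Deadweight loss = ½ × 3.27 × 32.7 = $53.46.

$53.46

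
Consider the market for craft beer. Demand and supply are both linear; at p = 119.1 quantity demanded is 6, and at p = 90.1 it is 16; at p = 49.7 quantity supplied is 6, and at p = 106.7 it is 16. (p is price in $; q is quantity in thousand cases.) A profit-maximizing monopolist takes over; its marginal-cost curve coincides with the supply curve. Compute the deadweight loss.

Demand slope = (90.1 − 119.1)/(16 − 6) = −2.9, so p = 136.5 − 2.9q.
Supply slope = (106.7 − 49.7)/(16 − 6) = 5.7, so p = 15.5 + 5.7q.
Competitive equilibrium: 136.5 − 2.9q = 15.5 + 5.7q → q* = 14.0698, p* = 95.6977.
Marginal revenue: MR = 136.5 − 5.8q. Set MR = MC: 136.5 − 5.8q = 15.5 + 5.7q → q_m = 10.5217.
Price p_m = 136.5 − 2.9·10.5217 = 105.9871; MC(q_m) = 15.5 + 5.7·10.5217 = 75.4737.
Competitive q* = 14.0698, so Δq = 3.5481; wedge = 105.9871 − 75.4737 = 30.5134.
Deadweight loss = ½ × 3.5481 × 30.5134 = $54.13 thousand.

$54.13 thousand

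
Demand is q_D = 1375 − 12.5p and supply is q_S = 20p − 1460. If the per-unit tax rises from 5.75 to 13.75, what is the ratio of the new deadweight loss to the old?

5.718

In inverse form: demand p = 110 − 0.08q, supply p = 73 + 0.05q.
Competitive equilibrium: 110 − 0.08q = 73 + 0.05q → q* = 284.6154, p* = 87.2308.
For a per-unit tax t: Δq = t/0.13, so DWL = ½·t·(t/0.13) = t²/0.26.
At t = 5.75: DWL = 127.163. At t = 13.75: DWL = 727.163.
Ratio = (13.75/5.75)² = 5.718.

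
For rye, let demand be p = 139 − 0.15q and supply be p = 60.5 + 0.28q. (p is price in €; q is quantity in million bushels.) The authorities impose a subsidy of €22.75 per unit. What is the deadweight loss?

Competitive equilibrium: 139 − 0.15q = 60.5 + 0.28q → q* = 182.5581, p* = 111.6163.
The subsidy lowers effective supply by 22.75: p = 37.75 + 0.28q.
New quantity: 139 − 0.15q = 37.75 + 0.28q → q' = 235.4651.
Overproduction Δq = 235.4651 − 182.5581 = 52.907; wedge = subsidy = 22.75.
DWL = ½ × 52.907 × 22.75 = €601.82 million.

€601.82 million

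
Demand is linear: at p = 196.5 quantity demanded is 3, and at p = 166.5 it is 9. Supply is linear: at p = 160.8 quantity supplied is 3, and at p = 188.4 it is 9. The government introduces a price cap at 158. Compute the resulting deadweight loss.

89.89

Demand slope = (166.5 − 196.5)/(9 − 3) = −5, so p = 211.5 − 5q.
Supply slope = (188.4 − 160.8)/(9 − 3) = 4.6, so p = 147 + 4.6q.
Competitive equilibrium: 211.5 − 5q = 147 + 4.6q → q* = 6.7188, p* = 177.9063.
At the ceiling p = 158, quantity supplied = (158 − 147)/4.6 = 2.3913.
Willingness to pay at q' = 2.3913: 211.5 − 5·2.3913 = 199.5435.
Δq = 6.7188 − 2.3913 = 4.3275; wedge = 199.5435 − 158 = 41.5435.
Deadweight loss = ½ × 4.3275 × 41.5435 = 89.89.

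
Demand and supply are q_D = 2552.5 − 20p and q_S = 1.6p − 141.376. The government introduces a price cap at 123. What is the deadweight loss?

In inverse form: demand p = 127.625 − 0.05q, supply p = 88.36 + 0.625q.
Competitive equilibrium: 127.625 − 0.05q = 88.36 + 0.625q → q* = 58.1704, p* = 124.7165.
At the ceiling p = 123, quantity supplied = (123 − 88.36)/0.625 = 55.424.
Willingness to pay at q' = 55.424: 127.625 − 0.05·55.424 = 124.8538.
Δq = 58.1704 − 55.424 = 2.7464; wedge = 124.8538 − 123 = 1.8538.
The triangle = ½ × 2.7464 × 1.8538 = 2.55.

2.55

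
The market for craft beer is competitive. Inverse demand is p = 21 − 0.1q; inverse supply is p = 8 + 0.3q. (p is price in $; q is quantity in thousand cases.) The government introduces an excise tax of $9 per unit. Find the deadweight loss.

Competitive equilibrium: 21 − 0.1q = 8 + 0.3q → q* = 32.5, p* = 17.75.
With the tax, the buyer price exceeds the seller price by 9: (21 − 0.1q) − (8 + 0.3q) = 9 → q' = 10.
Δq = 32.5 − 10 = 22.5; the wedge equals the tax, 9.
The triangle = ½ × 22.5 × 9 = $101.25 thousand.

$101.25 thousand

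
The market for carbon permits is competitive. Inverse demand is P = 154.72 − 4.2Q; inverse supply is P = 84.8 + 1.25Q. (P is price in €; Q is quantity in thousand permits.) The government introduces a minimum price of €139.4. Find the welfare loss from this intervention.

Competitive equilibrium: 154.72 − 4.2Q = 84.8 + 1.25Q → Q* = 12.8294, P* = 100.8367.
At the floor P = 139.4, quantity demanded = (154.72 − 139.4)/4.2 = 3.6476.
Sellers' marginal cost at Q' = 3.6476: 84.8 + 1.25·3.6476 = 89.3595.
ΔQ = 12.8294 − 3.6476 = 9.1818; wedge = 139.4 − 89.3595 = 50.0405.
Welfare loss = ½ × 9.1818 × 50.0405 = €229.73 thousand.

€229.73 thousand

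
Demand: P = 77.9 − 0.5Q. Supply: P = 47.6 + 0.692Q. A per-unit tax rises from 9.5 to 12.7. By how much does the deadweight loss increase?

Competitive equilibrium: 77.9 − 0.5Q = 47.6 + 0.692Q → Q* = 25.4195, P* = 65.1903.
For a per-unit tax t: ΔQ = t/1.192, so DWL = ½·t·(t/1.192) = t²/2.384.
At t = 9.5: DWL = 37.857. At t = 12.7: DWL = 67.655.
Increase = 67.655 − 37.857 = 29.80.

29.80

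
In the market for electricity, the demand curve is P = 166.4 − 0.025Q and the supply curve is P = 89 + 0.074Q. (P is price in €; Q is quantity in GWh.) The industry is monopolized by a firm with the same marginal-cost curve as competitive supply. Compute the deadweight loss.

Competitive equilibrium: 166.4 − 0.025Q = 89 + 0.074Q → Q* = 781.81818, P* = 146.85455.
Marginal revenue: MR = 166.4 − 0.05Q. Set MR = MC: 166.4 − 0.05Q = 89 + 0.074Q → Q_m = 624.19355.
Price P_m = 166.4 − 0.025·624.19355 = 150.79516; MC(Q_m) = 89 + 0.074·624.19355 = 135.19032.
Competitive Q* = 781.81818, so ΔQ = 157.62463; wedge = 150.79516 − 135.19032 = 15.60484.
Welfare loss = ½ × 157.62463 × 15.60484 = €1229.85.

€1229.85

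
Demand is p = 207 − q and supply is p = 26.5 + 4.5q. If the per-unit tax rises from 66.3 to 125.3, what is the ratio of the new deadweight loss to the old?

Competitive equilibrium: 207 − q = 26.5 + 4.5q → q* = 32.8182, p* = 174.1818.
For a per-unit tax t: Δq = t/5.5, so DWL = ½·t·(t/5.5) = t²/11.
At t = 66.3: DWL = 399.608. At t = 125.3: DWL = 1427.281.
Ratio = (125.3/66.3)² = 3.572.

3.572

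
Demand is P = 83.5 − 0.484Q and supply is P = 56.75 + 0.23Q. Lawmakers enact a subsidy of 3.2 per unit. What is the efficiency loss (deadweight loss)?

7.17

Competitive equilibrium: 83.5 − 0.484Q = 56.75 + 0.23Q → Q* = 37.465, P* = 65.3669.
The subsidy lowers effective supply by 3.2: P = 53.55 + 0.23Q.
New quantity: 83.5 − 0.484Q = 53.55 + 0.23Q → Q' = 41.9468.
Overproduction ΔQ = 41.9468 − 37.465 = 4.4818; wedge = subsidy = 3.2.
DWL = ½ × 4.4818 × 3.2 = 7.17.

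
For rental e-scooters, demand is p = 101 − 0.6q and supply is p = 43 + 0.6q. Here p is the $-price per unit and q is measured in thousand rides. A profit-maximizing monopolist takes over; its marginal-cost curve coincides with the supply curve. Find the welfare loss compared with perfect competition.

Competitive equilibrium: 101 − 0.6q = 43 + 0.6q → q* = 48.3333, p* = 72.
Marginal revenue: MR = 101 − 1.2q. Set MR = MC: 101 − 1.2q = 43 + 0.6q → q_m = 32.2222.
Price p_m = 101 − 0.6·32.2222 = 81.6667; MC(q_m) = 43 + 0.6·32.2222 = 62.3333.
Competitive q* = 48.3333, so Δq = 16.1111; wedge = 81.6667 − 62.3333 = 19.3334.
Deadweight loss = ½ × 16.1111 × 19.3334 = $155.74 thousand.

$155.74 thousand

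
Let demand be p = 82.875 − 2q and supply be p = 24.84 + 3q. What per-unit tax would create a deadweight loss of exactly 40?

20

Competitive equilibrium: 82.875 − 2q = 24.84 + 3q → q* = 11.607, p* = 59.661.
A tax t gives Δq = t/5 and wedge t, so DWL = t²/10.
t²/10 = 40 → t² = 400 → t = 20.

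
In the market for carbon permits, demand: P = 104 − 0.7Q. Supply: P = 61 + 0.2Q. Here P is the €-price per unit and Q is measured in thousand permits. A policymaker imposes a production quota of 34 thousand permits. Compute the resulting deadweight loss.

€85.42 thousand

Competitive equilibrium: 104 − 0.7Q = 61 + 0.2Q → Q* = 47.7778, P* = 70.5556.
At Q = 34: demand price = 104 − 0.7·34 = 80.2; supply price = 61 + 0.2·34 = 67.8.
ΔQ = 47.7778 − 34 = 13.7778; wedge = 80.2 − 67.8 = 12.4.
DWL = ½ × 13.7778 × 12.4 = €85.42 thousand.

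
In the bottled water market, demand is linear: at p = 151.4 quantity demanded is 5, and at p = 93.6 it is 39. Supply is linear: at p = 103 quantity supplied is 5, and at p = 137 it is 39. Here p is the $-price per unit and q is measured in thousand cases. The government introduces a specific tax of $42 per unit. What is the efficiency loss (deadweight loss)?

Demand slope = (93.6 − 151.4)/(39 − 5) = −1.7, so p = 159.9 − 1.7q.
Supply slope = (137 − 103)/(39 − 5) = 1, so p = 98 + q.
Competitive equilibrium: 159.9 − 1.7q = 98 + q → q* = 22.9259, p* = 120.9259.
With the tax, the buyer price exceeds the seller price by 42: (159.9 − 1.7q) − (98 + q) = 42 → q' = 7.3704.
Δq = 22.9259 − 7.3704 = 15.5555; the wedge equals the tax, 42.
The triangle = ½ × 15.5555 × 42 = $326.67 thousand.

$326.67 thousand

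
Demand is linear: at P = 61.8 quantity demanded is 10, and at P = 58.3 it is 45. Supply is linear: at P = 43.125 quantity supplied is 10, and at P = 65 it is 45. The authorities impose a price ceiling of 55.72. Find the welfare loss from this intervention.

Demand slope = (58.3 − 61.8)/(45 − 10) = −0.1, so P = 62.8 − 0.1Q.
Supply slope = (65 − 43.125)/(45 − 10) = 0.625, so P = 36.875 + 0.625Q.
Competitive equilibrium: 62.8 − 0.1Q = 36.875 + 0.625Q → Q* = 35.7586, P* = 59.2241.
At the ceiling P = 55.72, quantity supplied = (55.72 − 36.875)/0.625 = 30.152.
Willingness to pay at Q' = 30.152: 62.8 − 0.1·30.152 = 59.7848.
ΔQ = 35.7586 − 30.152 = 5.6066; wedge = 59.7848 − 55.72 = 4.0648.
Deadweight loss = ½ × 5.6066 × 4.0648 = 11.39.

11.39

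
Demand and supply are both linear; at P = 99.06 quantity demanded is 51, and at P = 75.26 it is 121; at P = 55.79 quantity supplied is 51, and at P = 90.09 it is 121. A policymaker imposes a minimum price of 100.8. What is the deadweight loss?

1360.20

Demand slope = (75.26 − 99.06)/(121 − 51) = −0.34, so P = 116.4 − 0.34Q.
Supply slope = (90.09 − 55.79)/(121 − 51) = 0.49, so P = 30.8 + 0.49Q.
Competitive equilibrium: 116.4 − 0.34Q = 30.8 + 0.49Q → Q* = 103.13253, P* = 81.33494.
At the floor P = 100.8, quantity demanded = (116.4 − 100.8)/0.34 = 45.88235.
Sellers' marginal cost at Q' = 45.88235: 30.8 + 0.49·45.88235 = 53.28235.
ΔQ = 103.13253 − 45.88235 = 57.25018; wedge = 100.8 − 53.28235 = 47.51765.
DWL = ½ × 57.25018 × 47.51765 = 1360.20.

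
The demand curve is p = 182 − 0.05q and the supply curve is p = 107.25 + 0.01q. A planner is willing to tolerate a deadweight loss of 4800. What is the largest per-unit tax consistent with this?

Competitive equilibrium: 182 − 0.05q = 107.25 + 0.01q → q* = 1245.8333, p* = 119.7083.
A tax t gives Δq = t/0.06 and wedge t, so DWL = t²/0.12.
t²/0.12 = 4800 → t² = 576 → t = 24.

24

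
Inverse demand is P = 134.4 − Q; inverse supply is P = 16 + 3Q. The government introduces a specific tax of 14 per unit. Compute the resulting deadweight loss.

Competitive equilibrium: 134.4 − Q = 16 + 3Q → Q* = 29.6, P* = 104.8.
With the tax, the buyer price exceeds the seller price by 14: (134.4 − Q) − (16 + 3Q) = 14 → Q' = 26.1.
ΔQ = 29.6 − 26.1 = 3.5; the wedge equals the tax, 14.
Deadweight loss = ½ × 3.5 × 14 = 24.50.

24.50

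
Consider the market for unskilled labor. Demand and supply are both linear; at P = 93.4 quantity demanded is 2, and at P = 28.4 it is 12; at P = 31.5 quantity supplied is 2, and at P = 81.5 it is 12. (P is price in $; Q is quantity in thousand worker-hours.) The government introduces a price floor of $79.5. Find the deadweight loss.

Demand slope = (28.4 − 93.4)/(12 − 2) = −6.5, so P = 106.4 − 6.5Q.
Supply slope = (81.5 − 31.5)/(12 − 2) = 5, so P = 21.5 + 5Q.
Competitive equilibrium: 106.4 − 6.5Q = 21.5 + 5Q → Q* = 7.38261, P* = 58.41304.
At the floor P = 79.5, quantity demanded = (106.4 − 79.5)/6.5 = 4.13846.
Sellers' marginal cost at Q' = 4.13846: 21.5 + 5·4.13846 = 42.1923.
ΔQ = 7.38261 − 4.13846 = 3.24415; wedge = 79.5 − 42.1923 = 37.3077.
Deadweight loss = ½ × 3.24415 × 37.3077 = $60.52 thousand.

$60.52 thousand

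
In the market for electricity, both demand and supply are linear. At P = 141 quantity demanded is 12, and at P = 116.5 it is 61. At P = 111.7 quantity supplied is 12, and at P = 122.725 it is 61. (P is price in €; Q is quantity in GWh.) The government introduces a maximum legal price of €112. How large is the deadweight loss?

Demand slope = (116.5 − 141)/(61 − 12) = −0.5, so P = 147 − 0.5Q.
Supply slope = (122.725 − 111.7)/(61 − 12) = 0.225, so P = 109 + 0.225Q.
Competitive equilibrium: 147 − 0.5Q = 109 + 0.225Q → Q* = 52.4138, P* = 120.7931.
At the ceiling P = 112, quantity supplied = (112 − 109)/0.225 = 13.3333.
Willingness to pay at Q' = 13.3333: 147 − 0.5·13.3333 = 140.3334.
ΔQ = 52.4138 − 13.3333 = 39.0805; wedge = 140.3334 − 112 = 28.3334.
Welfare loss = ½ × 39.0805 × 28.3334 = €553.64.

€553.64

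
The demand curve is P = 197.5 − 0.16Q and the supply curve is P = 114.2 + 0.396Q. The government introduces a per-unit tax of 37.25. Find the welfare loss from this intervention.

Competitive equilibrium: 197.5 − 0.16Q = 114.2 + 0.396Q → Q* = 149.8201, P* = 173.5288.
With the tax, the buyer price exceeds the seller price by 37.25: (197.5 − 0.16Q) − (114.2 + 0.396Q) = 37.25 → Q' = 82.8237.
ΔQ = 149.8201 − 82.8237 = 66.9964; the wedge equals the tax, 37.25.
DWL = ½ × 66.9964 × 37.25 = 1247.81.

1247.81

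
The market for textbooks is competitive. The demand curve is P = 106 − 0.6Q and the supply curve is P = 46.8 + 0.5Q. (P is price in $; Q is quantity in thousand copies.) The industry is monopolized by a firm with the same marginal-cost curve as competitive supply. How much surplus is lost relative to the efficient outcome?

$198.44 thousand

Competitive equilibrium: 106 − 0.6Q = 46.8 + 0.5Q → Q* = 53.8182, P* = 73.7091.
Marginal revenue: MR = 106 − 1.2Q. Set MR = MC: 106 − 1.2Q = 46.8 + 0.5Q → Q_m = 34.8235.
Price P_m = 106 − 0.6·34.8235 = 85.1059; MC(Q_m) = 46.8 + 0.5·34.8235 = 64.2118.
Competitive Q* = 53.8182, so ΔQ = 18.9947; wedge = 85.1059 − 64.2118 = 20.8941.
The triangle = ½ × 18.9947 × 20.8941 = $198.44 thousand.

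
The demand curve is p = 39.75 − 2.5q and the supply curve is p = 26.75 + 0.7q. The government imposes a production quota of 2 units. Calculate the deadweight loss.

Competitive equilibrium: 39.75 − 2.5q = 26.75 + 0.7q → q* = 4.0625, p* = 29.5938.
At q = 2: demand price = 39.75 − 2.5·2 = 34.75; supply price = 26.75 + 0.7·2 = 28.15.
Δq = 4.0625 − 2 = 2.0625; wedge = 34.75 − 28.15 = 6.6.
The triangle = ½ × 2.0625 × 6.6 = 6.81.

6.81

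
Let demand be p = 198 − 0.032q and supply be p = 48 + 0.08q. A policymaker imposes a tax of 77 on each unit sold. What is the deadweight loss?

Competitive equilibrium: 198 − 0.032q = 48 + 0.08q → q* = 1339.2857, p* = 155.1429.
With the tax, the buyer price exceeds the seller price by 77: (198 − 0.032q) − (48 + 0.08q) = 77 → q' = 651.7857.
Δq = 1339.2857 − 651.7857 = 687.5; the wedge equals the tax, 77.
Welfare loss = ½ × 687.5 × 77 = 26468.75.

26468.75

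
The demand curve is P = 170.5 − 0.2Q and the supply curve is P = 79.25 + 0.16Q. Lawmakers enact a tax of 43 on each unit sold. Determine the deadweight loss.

2568.06

Competitive equilibrium: 170.5 − 0.2Q = 79.25 + 0.16Q → Q* = 253.47222, P* = 119.80556.
With the tax, the buyer price exceeds the seller price by 43: (170.5 − 0.2Q) − (79.25 + 0.16Q) = 43 → Q' = 134.02778.
ΔQ = 253.47222 − 134.02778 = 119.44444; the wedge equals the tax, 43.
The triangle = ½ × 119.44444 × 43 = 2568.06.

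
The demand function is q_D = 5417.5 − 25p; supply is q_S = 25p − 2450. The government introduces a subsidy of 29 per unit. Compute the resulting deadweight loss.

5256.25

In inverse form: demand p = 216.7 − 0.04q, supply p = 98 + 0.04q.
Competitive equilibrium: 216.7 − 0.04q = 98 + 0.04q → q* = 1483.75, p* = 157.35.
The subsidy lowers effective supply by 29: p = 69 + 0.04q.
New quantity: 216.7 − 0.04q = 69 + 0.04q → q' = 1846.25.
Overproduction Δq = 1846.25 − 1483.75 = 362.5; wedge = subsidy = 29.
The triangle = ½ × 362.5 × 29 = 5256.25.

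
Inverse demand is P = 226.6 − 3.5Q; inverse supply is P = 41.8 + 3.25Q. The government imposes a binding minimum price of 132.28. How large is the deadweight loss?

Competitive equilibrium: 226.6 − 3.5Q = 41.8 + 3.25Q → Q* = 27.3778, P* = 130.7778.
At the floor P = 132.28, quantity demanded = (226.6 − 132.28)/3.5 = 26.9486.
Sellers' marginal cost at Q' = 26.9486: 41.8 + 3.25·26.9486 = 129.383.
ΔQ = 27.3778 − 26.9486 = 0.4292; wedge = 132.28 − 129.383 = 2.897.
DWL = ½ × 0.4292 × 2.897 = 0.62.

0.62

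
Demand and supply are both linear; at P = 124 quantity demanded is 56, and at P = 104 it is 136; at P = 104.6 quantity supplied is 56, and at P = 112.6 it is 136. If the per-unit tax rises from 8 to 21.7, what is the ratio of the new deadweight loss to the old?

7.358

Demand slope = (104 − 124)/(136 − 56) = −0.25, so P = 138 − 0.25Q.
Supply slope = (112.6 − 104.6)/(136 − 56) = 0.1, so P = 99 + 0.1Q.
Competitive equilibrium: 138 − 0.25Q = 99 + 0.1Q → Q* = 111.4286, P* = 110.1429.
For a per-unit tax t: ΔQ = t/0.35, so DWL = ½·t·(t/0.35) = t²/0.7.
At t = 8: DWL = 91.429. At t = 21.7: DWL = 672.7.
Ratio = (21.7/8)² = 7.358.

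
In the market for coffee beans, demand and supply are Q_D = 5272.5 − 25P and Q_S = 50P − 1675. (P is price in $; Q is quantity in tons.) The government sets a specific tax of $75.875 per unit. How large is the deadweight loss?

In inverse form: demand P = 210.9 − 0.04Q, supply P = 33.5 + 0.02Q.
Competitive equilibrium: 210.9 − 0.04Q = 33.5 + 0.02Q → Q* = 2956.6667, P* = 92.6333.
With the tax, the buyer price exceeds the seller price by 75.875: (210.9 − 0.04Q) − (33.5 + 0.02Q) = 75.875 → Q' = 1692.0833.
ΔQ = 2956.6667 − 1692.0833 = 1264.5834; the wedge equals the tax, 75.875.
Welfare loss = ½ × 1264.5834 × 75.875 = $47975.13.

$47975.13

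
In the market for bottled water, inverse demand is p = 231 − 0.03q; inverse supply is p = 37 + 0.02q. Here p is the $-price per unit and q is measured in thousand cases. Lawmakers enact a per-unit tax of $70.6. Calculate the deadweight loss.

Competitive equilibrium: 231 − 0.03q = 37 + 0.02q → q* = 3880, p* = 114.6.
With the tax, the buyer price exceeds the seller price by 70.6: (231 − 0.03q) − (37 + 0.02q) = 70.6 → q' = 2468.
Δq = 3880 − 2468 = 1412; the wedge equals the tax, 70.6.
The triangle = ½ × 1412 × 70.6 = $49843.60 thousand.

$49843.60 thousand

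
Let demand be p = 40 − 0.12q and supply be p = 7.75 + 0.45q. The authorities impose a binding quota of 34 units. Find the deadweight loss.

Competitive equilibrium: 40 − 0.12q = 7.75 + 0.45q → q* = 56.5789, p* = 33.2105.
At q = 34: demand price = 40 − 0.12·34 = 35.92; supply price = 7.75 + 0.45·34 = 23.05.
Δq = 56.5789 − 34 = 22.5789; wedge = 35.92 − 23.05 = 12.87.
The triangle = ½ × 22.5789 × 12.87 = 145.30.

145.30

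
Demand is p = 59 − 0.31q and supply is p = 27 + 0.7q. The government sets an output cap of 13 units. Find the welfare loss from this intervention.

176.28

Competitive equilibrium: 59 − 0.31q = 27 + 0.7q → q* = 31.6832, p* = 49.1782.
At q = 13: demand price = 59 − 0.31·13 = 54.97; supply price = 27 + 0.7·13 = 36.1.
Δq = 31.6832 − 13 = 18.6832; wedge = 54.97 − 36.1 = 18.87.
Welfare loss = ½ × 18.6832 × 18.87 = 176.28.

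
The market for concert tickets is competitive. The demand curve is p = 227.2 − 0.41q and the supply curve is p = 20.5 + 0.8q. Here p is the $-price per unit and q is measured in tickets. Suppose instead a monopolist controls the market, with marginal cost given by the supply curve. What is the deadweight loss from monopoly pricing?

Competitive equilibrium: 227.2 − 0.41q = 20.5 + 0.8q → q* = 170.82645, p* = 157.16116.
Marginal revenue: MR = 227.2 − 0.82q. Set MR = MC: 227.2 − 0.82q = 20.5 + 0.8q → q_m = 127.59259.
Price p_m = 227.2 − 0.41·127.59259 = 174.88704; MC(q_m) = 20.5 + 0.8·127.59259 = 122.57407.
Competitive q* = 170.82645, so Δq = 43.23386; wedge = 174.88704 − 122.57407 = 52.31297.
Welfare loss = ½ × 43.23386 × 52.31297 = $1130.85.

$1130.85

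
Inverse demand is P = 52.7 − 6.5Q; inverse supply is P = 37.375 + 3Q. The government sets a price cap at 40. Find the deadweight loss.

Competitive equilibrium: 52.7 − 6.5Q = 37.375 + 3Q → Q* = 1.6132, P* = 42.2145.
At the ceiling P = 40, quantity supplied = (40 − 37.375)/3 = 0.875.
Willingness to pay at Q' = 0.875: 52.7 − 6.5·0.875 = 47.0125.
ΔQ = 1.6132 − 0.875 = 0.7382; wedge = 47.0125 − 40 = 7.0125.
The triangle = ½ × 0.7382 × 7.0125 = 2.59.

2.59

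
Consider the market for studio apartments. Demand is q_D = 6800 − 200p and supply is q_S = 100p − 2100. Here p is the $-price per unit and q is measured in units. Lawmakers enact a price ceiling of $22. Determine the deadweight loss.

$4408.33

In inverse form: demand p = 34 − 0.005q, supply p = 21 + 0.01q.
Competitive equilibrium: 34 − 0.005q = 21 + 0.01q → q* = 866.6667, p* = 29.6667.
At the ceiling p = 22, quantity supplied = (22 − 21)/0.01 = 100.
Willingness to pay at q' = 100: 34 − 0.005·100 = 33.5.
Δq = 866.6667 − 100 = 766.6667; wedge = 33.5 − 22 = 11.5.
The triangle = ½ × 766.6667 × 11.5 = $4408.33.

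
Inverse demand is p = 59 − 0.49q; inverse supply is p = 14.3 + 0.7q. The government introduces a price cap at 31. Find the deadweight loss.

111.77

Competitive equilibrium: 59 − 0.49q = 14.3 + 0.7q → q* = 37.563, p* = 40.5941.
At the ceiling p = 31, quantity supplied = (31 − 14.3)/0.7 = 23.8571.
Willingness to pay at q' = 23.8571: 59 − 0.49·23.8571 = 47.31.
Δq = 37.563 − 23.8571 = 13.7059; wedge = 47.31 − 31 = 16.31.
The triangle = ½ × 13.7059 × 16.31 = 111.77.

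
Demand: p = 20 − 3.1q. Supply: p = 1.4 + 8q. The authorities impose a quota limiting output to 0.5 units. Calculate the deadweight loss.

Competitive equilibrium: 20 − 3.1q = 1.4 + 8q → q* = 1.6757, p* = 14.8054.
At q = 0.5: demand price = 20 − 3.1·0.5 = 18.45; supply price = 1.4 + 8·0.5 = 5.4.
Δq = 1.6757 − 0.5 = 1.1757; wedge = 18.45 − 5.4 = 13.05.
Deadweight loss = ½ × 1.1757 × 13.05 = 7.67.

7.67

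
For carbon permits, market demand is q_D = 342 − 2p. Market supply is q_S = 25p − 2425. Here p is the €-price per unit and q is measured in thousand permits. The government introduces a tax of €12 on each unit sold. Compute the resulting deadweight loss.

In inverse form: demand p = 171 − 0.5q, supply p = 97 + 0.04q.
Competitive equilibrium: 171 − 0.5q = 97 + 0.04q → q* = 137.037, p* = 102.4815.
With the tax, the buyer price exceeds the seller price by 12: (171 − 0.5q) − (97 + 0.04q) = 12 → q' = 114.8148.
Δq = 137.037 − 114.8148 = 22.2222; the wedge equals the tax, 12.
Deadweight loss = ½ × 22.2222 × 12 = €133.33 thousand.

€133.33 thousand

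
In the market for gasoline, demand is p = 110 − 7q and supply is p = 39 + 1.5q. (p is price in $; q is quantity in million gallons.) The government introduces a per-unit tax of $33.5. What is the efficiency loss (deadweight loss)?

Competitive equilibrium: 110 − 7q = 39 + 1.5q → q* = 8.3529, p* = 51.5294.
With the tax, the buyer price exceeds the seller price by 33.5: (110 − 7q) − (39 + 1.5q) = 33.5 → q' = 4.4118.
Δq = 8.3529 − 4.4118 = 3.9411; the wedge equals the tax, 33.5.
Deadweight loss = ½ × 3.9411 × 33.5 = $66.01 million.

$66.01 million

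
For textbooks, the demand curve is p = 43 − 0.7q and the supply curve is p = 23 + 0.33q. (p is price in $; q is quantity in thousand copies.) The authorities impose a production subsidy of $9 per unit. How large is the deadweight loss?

$39.32 thousand

Competitive equilibrium: 43 − 0.7q = 23 + 0.33q → q* = 19.4175, p* = 29.4078.
The subsidy lowers effective supply by 9: p = 14 + 0.33q.
New quantity: 43 − 0.7q = 14 + 0.33q → q' = 28.1553.
Overproduction Δq = 28.1553 − 19.4175 = 8.7378; wedge = subsidy = 9.
Welfare loss = ½ × 8.7378 × 9 = $39.32 thousand.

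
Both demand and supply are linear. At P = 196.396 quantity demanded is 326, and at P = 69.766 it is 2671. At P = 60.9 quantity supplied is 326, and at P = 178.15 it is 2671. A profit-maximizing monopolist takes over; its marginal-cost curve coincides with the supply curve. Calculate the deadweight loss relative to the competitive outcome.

16115.24

Demand slope = (69.766 − 196.396)/(2671 − 326) = −0.054, so P = 214 − 0.054Q.
Supply slope = (178.15 − 60.9)/(2671 − 326) = 0.05, so P = 44.6 + 0.05Q.
Competitive equilibrium: 214 − 0.054Q = 44.6 + 0.05Q → Q* = 1628.8462, P* = 126.0423.
Marginal revenue: MR = 214 − 0.108Q. Set MR = MC: 214 − 0.108Q = 44.6 + 0.05Q → Q_m = 1072.1519.
Price P_m = 214 − 0.054·1072.1519 = 156.1038; MC(Q_m) = 44.6 + 0.05·1072.1519 = 98.2076.
Competitive Q* = 1628.8462, so ΔQ = 556.6943; wedge = 156.1038 − 98.2076 = 57.8962.
Welfare loss = ½ × 556.6943 × 57.8962 = 16115.24.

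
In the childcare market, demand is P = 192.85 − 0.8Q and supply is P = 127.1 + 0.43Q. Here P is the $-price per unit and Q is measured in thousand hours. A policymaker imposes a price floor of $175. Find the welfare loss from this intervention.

Competitive equilibrium: 192.85 − 0.8Q = 127.1 + 0.43Q → Q* = 53.4553, P* = 150.0858.
At the floor P = 175, quantity demanded = (192.85 − 175)/0.8 = 22.3125.
Sellers' marginal cost at Q' = 22.3125: 127.1 + 0.43·22.3125 = 136.6944.
ΔQ = 53.4553 − 22.3125 = 31.1428; wedge = 175 − 136.6944 = 38.3056.
Welfare loss = ½ × 31.1428 × 38.3056 = $596.47 thousand.

$596.47 thousand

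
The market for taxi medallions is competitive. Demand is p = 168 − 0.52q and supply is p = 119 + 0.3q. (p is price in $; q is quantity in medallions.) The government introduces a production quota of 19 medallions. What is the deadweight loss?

$681.03

Competitive equilibrium: 168 − 0.52q = 119 + 0.3q → q* = 59.7561, p* = 136.9268.
At q = 19: demand price = 168 − 0.52·19 = 158.12; supply price = 119 + 0.3·19 = 124.7.
Δq = 59.7561 − 19 = 40.7561; wedge = 158.12 − 124.7 = 33.42.
Deadweight loss = ½ × 40.7561 × 33.42 = $681.03.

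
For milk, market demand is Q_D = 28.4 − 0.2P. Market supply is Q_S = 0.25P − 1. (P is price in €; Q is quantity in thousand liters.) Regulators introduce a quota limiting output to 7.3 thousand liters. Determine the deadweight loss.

In inverse form: demand P = 142 − 5Q, supply P = 4 + 4Q.
Competitive equilibrium: 142 − 5Q = 4 + 4Q → Q* = 15.33333, P* = 65.33333.
At Q = 7.3: demand price = 142 − 5·7.3 = 105.5; supply price = 4 + 4·7.3 = 33.2.
ΔQ = 15.33333 − 7.3 = 8.03333; wedge = 105.5 − 33.2 = 72.3.
Welfare loss = ½ × 8.03333 × 72.3 = €290.405 thousand.

€290.405 thousand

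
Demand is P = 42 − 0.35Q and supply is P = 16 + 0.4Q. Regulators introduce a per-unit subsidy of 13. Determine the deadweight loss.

Competitive equilibrium: 42 − 0.35Q = 16 + 0.4Q → Q* = 34.6667, P* = 29.8667.
The subsidy lowers effective supply by 13: P = 3 + 0.4Q.
New quantity: 42 − 0.35Q = 3 + 0.4Q → Q' = 52.
Overproduction ΔQ = 52 − 34.6667 = 17.3333; wedge = subsidy = 13.
The triangle = ½ × 17.3333 × 13 = 112.67.

112.67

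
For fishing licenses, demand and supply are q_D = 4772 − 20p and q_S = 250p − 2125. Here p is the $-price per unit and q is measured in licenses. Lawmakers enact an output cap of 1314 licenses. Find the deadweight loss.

$234507.53

In inverse form: demand p = 238.6 − 0.05q, supply p = 8.5 + 0.004q.
Competitive equilibrium: 238.6 − 0.05q = 8.5 + 0.004q → q* = 4261.11111, p* = 25.54444.
At q = 1314: demand price = 238.6 − 0.05·1314 = 172.9; supply price = 8.5 + 0.004·1314 = 13.756.
Δq = 4261.11111 − 1314 = 2947.11111; wedge = 172.9 − 13.756 = 159.144.
Deadweight loss = ½ × 2947.11111 × 159.144 = $234507.53.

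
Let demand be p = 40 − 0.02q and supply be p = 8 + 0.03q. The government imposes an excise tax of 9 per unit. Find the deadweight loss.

810

Competitive equilibrium: 40 − 0.02q = 8 + 0.03q → q* = 640, p* = 27.2.
With the tax, the buyer price exceeds the seller price by 9: (40 − 0.02q) − (8 + 0.03q) = 9 → q' = 460.
Δq = 640 − 460 = 180; the wedge equals the tax, 9.
Deadweight loss = ½ × 180 × 9 = 810.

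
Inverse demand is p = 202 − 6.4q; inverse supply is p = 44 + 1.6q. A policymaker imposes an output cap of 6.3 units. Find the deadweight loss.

Competitive equilibrium: 202 − 6.4q = 44 + 1.6q → q* = 19.75, p* = 75.6.
At q = 6.3: demand price = 202 − 6.4·6.3 = 161.68; supply price = 44 + 1.6·6.3 = 54.08.
Δq = 19.75 − 6.3 = 13.45; wedge = 161.68 − 54.08 = 107.6.
DWL = ½ × 13.45 × 107.6 = 723.61.

723.61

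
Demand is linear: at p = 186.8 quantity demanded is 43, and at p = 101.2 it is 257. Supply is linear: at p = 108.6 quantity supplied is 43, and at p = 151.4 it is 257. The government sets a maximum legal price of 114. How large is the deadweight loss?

Demand slope = (101.2 − 186.8)/(257 − 43) = −0.4, so p = 204 − 0.4q.
Supply slope = (151.4 − 108.6)/(257 − 43) = 0.2, so p = 100 + 0.2q.
Competitive equilibrium: 204 − 0.4q = 100 + 0.2q → q* = 173.3333, p* = 134.6667.
At the ceiling p = 114, quantity supplied = (114 − 100)/0.2 = 70.
Willingness to pay at q' = 70: 204 − 0.4·70 = 176.
Δq = 173.3333 − 70 = 103.3333; wedge = 176 − 114 = 62.
Welfare loss = ½ × 103.3333 × 62 = 3203.33.

3203.33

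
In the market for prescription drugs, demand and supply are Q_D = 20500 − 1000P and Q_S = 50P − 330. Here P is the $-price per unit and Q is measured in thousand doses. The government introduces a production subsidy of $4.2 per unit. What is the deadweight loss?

In inverse form: demand P = 20.5 − 0.001Q, supply P = 6.6 + 0.02Q.
Competitive equilibrium: 20.5 − 0.001Q = 6.6 + 0.02Q → Q* = 661.9048, P* = 19.8381.
The subsidy lowers effective supply by 4.2: P = 2.4 + 0.02Q.
New quantity: 20.5 − 0.001Q = 2.4 + 0.02Q → Q' = 861.9048.
Overproduction ΔQ = 861.9048 − 661.9048 = 200; wedge = subsidy = 4.2.
Deadweight loss = ½ × 200 × 4.2 = $420 thousand.

$420 thousand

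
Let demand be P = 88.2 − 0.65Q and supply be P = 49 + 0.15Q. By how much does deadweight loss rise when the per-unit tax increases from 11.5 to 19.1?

145.35

Competitive equilibrium: 88.2 − 0.65Q = 49 + 0.15Q → Q* = 49, P* = 56.35.
For a per-unit tax t: ΔQ = t/0.8, so DWL = ½·t·(t/0.8) = t²/1.6.
At t = 11.5: DWL = 82.656. At t = 19.1: DWL = 228.006.
Increase = 228.006 − 82.656 = 145.35.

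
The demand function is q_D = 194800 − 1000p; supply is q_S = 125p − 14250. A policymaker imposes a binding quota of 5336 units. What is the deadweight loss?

59681.45

In inverse form: demand p = 194.8 − 0.001q, supply p = 114 + 0.008q.
Competitive equilibrium: 194.8 − 0.001q = 114 + 0.008q → q* = 8977.7778, p* = 185.8222.
At q = 5336: demand price = 194.8 − 0.001·5336 = 189.464; supply price = 114 + 0.008·5336 = 156.688.
Δq = 8977.7778 − 5336 = 3641.7778; wedge = 189.464 − 156.688 = 32.776.
Deadweight loss = ½ × 3641.7778 × 32.776 = 59681.45.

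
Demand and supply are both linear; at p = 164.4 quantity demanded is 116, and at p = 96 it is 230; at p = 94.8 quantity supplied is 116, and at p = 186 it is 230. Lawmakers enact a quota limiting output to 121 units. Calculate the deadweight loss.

1399.56

Demand slope = (96 − 164.4)/(230 − 116) = −0.6, so p = 234 − 0.6q.
Supply slope = (186 − 94.8)/(230 − 116) = 0.8, so p = 2 + 0.8q.
Competitive equilibrium: 234 − 0.6q = 2 + 0.8q → q* = 165.7143, p* = 134.5714.
At q = 121: demand price = 234 − 0.6·121 = 161.4; supply price = 2 + 0.8·121 = 98.8.
Δq = 165.7143 − 121 = 44.7143; wedge = 161.4 − 98.8 = 62.6.
DWL = ½ × 44.7143 × 62.6 = 1399.56.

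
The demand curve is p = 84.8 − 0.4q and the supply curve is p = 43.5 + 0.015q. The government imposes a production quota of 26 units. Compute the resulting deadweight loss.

Competitive equilibrium: 84.8 − 0.4q = 43.5 + 0.015q → q* = 99.5181, p* = 44.9928.
At q = 26: demand price = 84.8 − 0.4·26 = 74.4; supply price = 43.5 + 0.015·26 = 43.89.
Δq = 99.5181 − 26 = 73.5181; wedge = 74.4 − 43.89 = 30.51.
Deadweight loss = ½ × 73.5181 × 30.51 = 1121.52.

1121.52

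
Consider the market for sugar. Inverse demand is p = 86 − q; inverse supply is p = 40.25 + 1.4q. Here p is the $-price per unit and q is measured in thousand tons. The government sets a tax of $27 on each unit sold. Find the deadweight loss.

Competitive equilibrium: 86 − q = 40.25 + 1.4q → q* = 19.0625, p* = 66.9375.
With the tax, the buyer price exceeds the seller price by 27: (86 − q) − (40.25 + 1.4q) = 27 → q' = 7.8125.
Δq = 19.0625 − 7.8125 = 11.25; the wedge equals the tax, 27.
The triangle = ½ × 11.25 × 27 = $151.875 thousand.

$151.875 thousand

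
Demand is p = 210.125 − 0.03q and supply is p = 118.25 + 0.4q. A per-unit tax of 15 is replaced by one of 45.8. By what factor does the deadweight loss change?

Competitive equilibrium: 210.125 − 0.03q = 118.25 + 0.4q → q* = 213.6628, p* = 203.7151.
For a per-unit tax t: Δq = t/0.43, so DWL = ½·t·(t/0.43) = t²/0.86.
At t = 15: DWL = 261.628. At t = 45.8: DWL = 2439.116.
Ratio = (45.8/15)² = 9.323.

9.323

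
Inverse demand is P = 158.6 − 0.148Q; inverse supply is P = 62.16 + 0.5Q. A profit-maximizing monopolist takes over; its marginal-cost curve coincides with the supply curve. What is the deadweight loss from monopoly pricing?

Competitive equilibrium: 158.6 − 0.148Q = 62.16 + 0.5Q → Q* = 148.8272, P* = 136.5736.
Marginal revenue: MR = 158.6 − 0.296Q. Set MR = MC: 158.6 − 0.296Q = 62.16 + 0.5Q → Q_m = 121.1558.
Price P_m = 158.6 − 0.148·121.1558 = 140.6689; MC(Q_m) = 62.16 + 0.5·121.1558 = 122.7379.
Competitive Q* = 148.8272, so ΔQ = 27.6714; wedge = 140.6689 − 122.7379 = 17.931.
Deadweight loss = ½ × 27.6714 × 17.931 = 248.09.

248.09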